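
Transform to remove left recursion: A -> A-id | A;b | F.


Left-recursive alternatives: A-id, A;b; non-recursive: F
Introduce A': A -> FA', A' -> -idA' | ;bA' | ε


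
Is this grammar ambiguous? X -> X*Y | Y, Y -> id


precedence layered via separate nonterminal Y: deterministic
Unambiguous


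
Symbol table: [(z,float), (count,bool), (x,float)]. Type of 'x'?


Lookup 'x' → type float


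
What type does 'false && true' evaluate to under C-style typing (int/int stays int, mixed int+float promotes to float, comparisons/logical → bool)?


Operand types: bool && bool
Rule: logical operators take bool operands and yield bool
Result type: bool


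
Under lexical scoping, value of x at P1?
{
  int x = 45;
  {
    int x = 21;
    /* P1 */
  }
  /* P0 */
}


x declared in the same block as P1
x = 21


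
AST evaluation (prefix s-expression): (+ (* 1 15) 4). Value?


Evaluate inner: (* 1 15) = 15
Evaluate root: (+ 15 4) = 19
Result: 19


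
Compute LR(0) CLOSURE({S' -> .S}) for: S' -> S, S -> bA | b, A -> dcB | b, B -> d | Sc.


Start: S' -> .S
For each item with dot before a nonterminal B, add B -> .γ for every B-production
Closure: [S' -> .S, S -> .bA, S -> .b]


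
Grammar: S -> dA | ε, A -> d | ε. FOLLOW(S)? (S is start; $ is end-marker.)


$ ∈ FOLLOW(S). For each A -> αBβ: add FIRST(β)\{ε} to FOLLOW(B); if β nullable, add FOLLOW(A).
FOLLOW(S) = {$}


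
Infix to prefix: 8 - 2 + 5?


left-to-right (same/higher precedence on left): tree is (+ (- 8 2) 5)
Prefix: + - 8 2 5


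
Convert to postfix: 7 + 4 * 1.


* has higher precedence, evaluate 4*1 first
Postfix: 7 4 1 * +


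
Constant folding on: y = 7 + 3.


7 + 3 = 10 at compile time
Optimized: y = 10


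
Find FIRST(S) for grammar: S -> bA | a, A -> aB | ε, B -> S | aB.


Per alternative of S: FIRST(bA) = {b}; FIRST(a) = {a}
FIRST(S) = {a, b}


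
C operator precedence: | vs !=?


'!=' is equality (level 6); '|' is bitwise OR (level 3)
Higher level binds tighter
'!=' has higher precedence than '|'


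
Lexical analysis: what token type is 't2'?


Pattern: letter/underscore followed by alphanumerics, not a keyword
Type: IDENTIFIER


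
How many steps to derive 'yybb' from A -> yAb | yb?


Derivation: A => yAb => yybb
Steps: 2


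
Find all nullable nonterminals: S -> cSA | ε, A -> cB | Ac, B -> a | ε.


A nonterminal is nullable iff some alternative derives ε (directly, or every symbol in it is nullable)
Nullable: {B, S}


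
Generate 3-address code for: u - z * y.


Break into single-operator statements:
t1 = z * y
t2 = u - t1


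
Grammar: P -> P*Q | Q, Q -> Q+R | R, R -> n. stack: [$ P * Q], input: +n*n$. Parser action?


'+' can extend Q; shift to build Q -> Q+R
Action: shift


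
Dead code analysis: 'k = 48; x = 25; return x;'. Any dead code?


k is assigned but never read
Dead: 'k = 48'


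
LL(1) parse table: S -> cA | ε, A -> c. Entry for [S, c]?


For [S, c]: 'c' ∈ FIRST(cA)
Entry: S -> cA


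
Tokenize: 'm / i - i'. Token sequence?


Scan left to right, longest-match per lexeme
Tokens: ID(m), OP(/), ID(i), OP(-), ID(i)


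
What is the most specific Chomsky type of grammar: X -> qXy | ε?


Single nonterminal LHS, but q^n y^n is not regular
Classification: Type 2 (Context-Free)


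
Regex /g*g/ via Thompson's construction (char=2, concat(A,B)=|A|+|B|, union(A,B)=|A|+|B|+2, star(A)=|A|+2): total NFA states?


Syntax tree has 2 char leaf(s), 0 union(s), 1 star(s)
chars contribute 2×2 = 4; each union adds +2; each star adds +2
Total: 4 + 0 + 2 = 6 states


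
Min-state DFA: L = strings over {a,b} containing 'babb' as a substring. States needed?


KMP-style automaton: 4 progress states + 1 absorbing accept = 5
Minimal DFA: 5 states


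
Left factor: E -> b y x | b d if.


Common prefix: 'b'
Factored: E -> b E', E' -> y x | d if


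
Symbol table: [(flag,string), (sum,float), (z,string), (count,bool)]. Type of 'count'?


Lookup 'count' → type bool


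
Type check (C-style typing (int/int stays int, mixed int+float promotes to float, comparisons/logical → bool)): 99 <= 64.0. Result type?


Operand types: int <= float
Rule: comparison yields bool
Result type: bool


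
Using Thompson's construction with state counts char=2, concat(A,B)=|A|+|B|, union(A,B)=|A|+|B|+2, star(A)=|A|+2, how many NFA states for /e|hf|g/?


Syntax tree has 4 char leaf(s), 2 union(s), 0 star(s)
chars contribute 4×2 = 8; each union adds +2; each star adds +2
Total: 8 + 4 + 0 = 12 states


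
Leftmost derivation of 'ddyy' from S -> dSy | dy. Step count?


Derivation: S => dSy => ddyy
Steps: 2


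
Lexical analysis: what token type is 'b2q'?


Pattern: letter/underscore followed by alphanumerics, not a keyword
Type: IDENTIFIER


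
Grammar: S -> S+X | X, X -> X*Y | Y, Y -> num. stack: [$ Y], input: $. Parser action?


'Y' (not preceded by X*) is the handle for X -> Y
Action: reduce (X -> Y)


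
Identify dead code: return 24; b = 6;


statement follows a return and is unreachable
Dead: 'b = 6'


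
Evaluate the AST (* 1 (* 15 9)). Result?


Evaluate inner: (* 15 9) = 135
Evaluate root: (* 1 135) = 135
Result: 135


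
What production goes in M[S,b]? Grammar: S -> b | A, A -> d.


For [S, b]: 'b' ∈ FIRST(b)
Entry: S -> b


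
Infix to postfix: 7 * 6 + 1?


Left to right (same or higher precedence on left)
Postfix: 7 6 * 1 +


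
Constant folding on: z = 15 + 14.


15 + 14 = 29 at compile time
Optimized: z = 29


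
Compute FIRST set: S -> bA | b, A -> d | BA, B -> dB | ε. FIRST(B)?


Per alternative of B: FIRST(dB) = {d}; FIRST(ε) = {ε}
FIRST(B) = {d, ε}


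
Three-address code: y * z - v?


Break into single-operator statements:
t1 = y * z
t2 = t1 - v


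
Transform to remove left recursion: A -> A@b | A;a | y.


Left-recursive alternatives: A@b, A;a; non-recursive: y
Introduce A': A -> yA', A' -> @bA' | ;aA' | ε


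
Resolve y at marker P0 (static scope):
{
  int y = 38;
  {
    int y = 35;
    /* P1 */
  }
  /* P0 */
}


y declared in the same block as P0
y = 38


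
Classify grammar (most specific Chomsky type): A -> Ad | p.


Left-linear: every RHS is a terminal or one nonterminal followed by a terminal
Classification: Type 3 (Regular)


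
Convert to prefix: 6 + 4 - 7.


left-to-right (same/higher precedence on left): tree is (- (+ 6 4) 7)
Prefix: - + 6 4 7


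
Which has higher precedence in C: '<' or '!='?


'<' is relational (level 7); '!=' is equality (level 6)
Higher level binds tighter
'<' has higher precedence than '!='


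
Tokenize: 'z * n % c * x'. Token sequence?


Scan left to right, longest-match per lexeme
Tokens: ID(z), OP(*), ID(n), OP(%), ID(c), OP(*), ID(x)


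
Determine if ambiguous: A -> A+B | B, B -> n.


precedence layered via separate nonterminal B: deterministic
Unambiguous


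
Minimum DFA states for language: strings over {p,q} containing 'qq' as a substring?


KMP-style automaton: 2 progress states + 1 absorbing accept = 3
Minimal DFA: 3 states


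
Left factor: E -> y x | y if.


Common prefix: 'y'
Factored: E -> y E', E' -> x | if


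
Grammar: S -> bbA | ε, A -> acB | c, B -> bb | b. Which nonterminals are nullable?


A nonterminal is nullable iff some alternative derives ε (directly, or every symbol in it is nullable)
Nullable: {S}


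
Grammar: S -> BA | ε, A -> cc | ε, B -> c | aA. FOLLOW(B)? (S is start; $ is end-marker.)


$ ∈ FOLLOW(S). For each A -> αBβ: add FIRST(β)\{ε} to FOLLOW(B); if β nullable, add FOLLOW(A).
FOLLOW(B) = {$, c}


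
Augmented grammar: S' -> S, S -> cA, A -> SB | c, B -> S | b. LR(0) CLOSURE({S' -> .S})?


Start: S' -> .S
For each item with dot before a nonterminal B, add B -> .γ for every B-production
Closure: [S' -> .S, S -> .cA]


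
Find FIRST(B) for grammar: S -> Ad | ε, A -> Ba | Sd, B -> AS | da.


Per alternative of B: FIRST(AS) = {d}; FIRST(da) = {d}
FIRST(B) = {d}


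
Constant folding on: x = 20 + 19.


20 + 19 = 39 at compile time
Optimized: x = 39


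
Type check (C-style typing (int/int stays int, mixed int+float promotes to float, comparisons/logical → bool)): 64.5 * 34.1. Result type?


Operand types: float * float
Rule: mixed int/float promotes to float; int/int stays int
Result type: float


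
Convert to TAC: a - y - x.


Break into single-operator statements:
t1 = a - y
t2 = t1 - x


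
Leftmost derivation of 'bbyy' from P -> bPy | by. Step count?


Derivation: P => bPy => bbyy
Steps: 2


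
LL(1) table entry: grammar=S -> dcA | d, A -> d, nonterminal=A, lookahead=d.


For [A, d]: 'd' ∈ FIRST(d)
Entry: A -> d


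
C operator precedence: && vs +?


'+' is additive (level 9); '&&' is logical AND (level 2)
Higher level binds tighter
'+' has higher precedence than '&&'


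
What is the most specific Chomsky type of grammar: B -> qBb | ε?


Single nonterminal LHS, but q^n b^n is not regular
Classification: Type 2 (Context-Free)


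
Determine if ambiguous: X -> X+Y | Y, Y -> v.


precedence layered via separate nonterminal Y: deterministic
Unambiguous


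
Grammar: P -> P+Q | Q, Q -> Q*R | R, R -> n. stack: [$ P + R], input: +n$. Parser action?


'R' (not preceded by Q*) is the handle for Q -> R
Action: reduce (Q -> R)


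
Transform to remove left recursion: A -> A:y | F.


Left-recursive alternatives: A:y; non-recursive: F
Introduce A': A -> FA', A' -> :yA' | ε


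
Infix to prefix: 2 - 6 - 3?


left-to-right (same/higher precedence on left): tree is (- (- 2 6) 3)
Prefix: - - 2 6 3


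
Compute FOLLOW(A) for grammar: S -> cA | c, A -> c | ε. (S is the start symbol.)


$ ∈ FOLLOW(S). For each A -> αBβ: add FIRST(β)\{ε} to FOLLOW(B); if β nullable, add FOLLOW(A).
FOLLOW(A) = {$}


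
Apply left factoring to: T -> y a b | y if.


Common prefix: 'y'
Factored: T -> y T', T' -> a b | if


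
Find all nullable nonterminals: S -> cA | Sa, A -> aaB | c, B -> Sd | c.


A nonterminal is nullable iff some alternative derives ε (directly, or every symbol in it is nullable)
Nullable: {}


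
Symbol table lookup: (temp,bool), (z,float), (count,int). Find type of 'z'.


Lookup 'z' → type float


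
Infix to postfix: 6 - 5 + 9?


Left to right (same or higher precedence on left)
Postfix: 6 5 - 9 +


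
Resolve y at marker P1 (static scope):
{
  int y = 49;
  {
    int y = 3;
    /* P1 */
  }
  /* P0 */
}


y declared in the same block as P1
y = 3


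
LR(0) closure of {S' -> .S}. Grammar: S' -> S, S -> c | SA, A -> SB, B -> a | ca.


Start: S' -> .S
For each item with dot before a nonterminal B, add B -> .γ for every B-production
Closure: [S' -> .S, S -> .c, S -> .SA]


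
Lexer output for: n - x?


Scan left to right, longest-match per lexeme
Tokens: ID(n), OP(-), ID(x)


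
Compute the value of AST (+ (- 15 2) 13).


Evaluate inner: (- 15 2) = 13
Evaluate root: (+ 13 13) = 26
Result: 26


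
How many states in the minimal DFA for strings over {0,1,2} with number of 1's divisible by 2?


Track (count of 1) mod 2: states 0..1, accept at 0
Minimal DFA: 2 states


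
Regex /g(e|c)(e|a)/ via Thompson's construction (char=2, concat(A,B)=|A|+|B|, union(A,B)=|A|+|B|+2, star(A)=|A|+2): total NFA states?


Syntax tree has 5 char leaf(s), 2 union(s), 0 star(s)
chars contribute 5×2 = 10; each union adds +2; each star adds +2
Total: 10 + 4 + 0 = 14 states


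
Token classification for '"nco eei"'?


Pattern: double-quoted sequence
Type: STRING_LITERAL


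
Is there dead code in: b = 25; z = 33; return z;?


b is assigned but never read
Dead: 'b = 25'


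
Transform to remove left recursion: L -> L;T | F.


Left-recursive alternatives: L;T; non-recursive: F
Introduce L': L -> FL', L' -> ;TL' | ε


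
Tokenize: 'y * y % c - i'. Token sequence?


Scan left to right, longest-match per lexeme
Tokens: ID(y), OP(*), ID(y), OP(%), ID(c), OP(-), ID(i)


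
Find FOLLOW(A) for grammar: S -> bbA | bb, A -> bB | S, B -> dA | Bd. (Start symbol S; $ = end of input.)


$ ∈ FOLLOW(S). For each A -> αBβ: add FIRST(β)\{ε} to FOLLOW(B); if β nullable, add FOLLOW(A).
FOLLOW(A) = {$, d}


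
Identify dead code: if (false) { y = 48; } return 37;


condition is constant false, so the whole block is unreachable
Dead: 'if (false) { y = 48; }'


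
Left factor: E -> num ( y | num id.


Common prefix: 'num'
Factored: E -> num E', E' -> ( y | id


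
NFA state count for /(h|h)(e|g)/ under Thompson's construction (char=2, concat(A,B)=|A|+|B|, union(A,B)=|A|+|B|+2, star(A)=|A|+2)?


Syntax tree has 4 char leaf(s), 2 union(s), 0 star(s)
chars contribute 4×2 = 8; each union adds +2; each star adds +2
Total: 8 + 4 + 0 = 12 states


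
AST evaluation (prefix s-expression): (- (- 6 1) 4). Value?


Evaluate inner: (- 6 1) = 5
Evaluate root: (- 5 4) = 1
Result: 1


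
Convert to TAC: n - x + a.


Break into single-operator statements:
t1 = n - x
t2 = t1 + a


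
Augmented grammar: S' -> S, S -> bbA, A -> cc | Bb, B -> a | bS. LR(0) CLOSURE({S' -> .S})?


Start: S' -> .S
For each item with dot before a nonterminal B, add B -> .γ for every B-production
Closure: [S' -> .S, S -> .bbA]


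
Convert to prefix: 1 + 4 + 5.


left-to-right (same/higher precedence on left): tree is (+ (+ 1 4) 5)
Prefix: + + 1 4 5


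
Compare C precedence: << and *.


'*' is multiplicative (level 10); '<<' is shift (level 8)
Higher level binds tighter
'*' has higher precedence than '<<'


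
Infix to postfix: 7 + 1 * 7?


* has higher precedence, evaluate 1*7 first
Postfix: 7 1 7 * +


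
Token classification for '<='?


Pattern: operator symbol
Type: OPERATOR


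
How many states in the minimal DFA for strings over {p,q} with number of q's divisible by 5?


Track (count of q) mod 5: states 0..4, accept at 0
Minimal DFA: 5 states


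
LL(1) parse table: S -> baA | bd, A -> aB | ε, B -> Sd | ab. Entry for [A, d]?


For [A, d]: ε is nullable and 'd' ∈ FOLLOW(A)
Entry: A -> ε


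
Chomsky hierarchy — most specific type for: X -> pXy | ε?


Single nonterminal LHS, but p^n y^n is not regular
Classification: Type 2 (Context-Free)


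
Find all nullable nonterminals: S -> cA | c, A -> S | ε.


A nonterminal is nullable iff some alternative derives ε (directly, or every symbol in it is nullable)
Nullable: {A}


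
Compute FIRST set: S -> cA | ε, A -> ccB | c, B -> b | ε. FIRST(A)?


Per alternative of A: FIRST(ccB) = {c}; FIRST(c) = {c}
FIRST(A) = {c}


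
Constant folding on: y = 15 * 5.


15 * 5 = 75 at compile time
Optimized: y = 75


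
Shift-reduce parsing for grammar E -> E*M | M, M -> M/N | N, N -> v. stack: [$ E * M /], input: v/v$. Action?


no handle; shift 'v'
Action: shift


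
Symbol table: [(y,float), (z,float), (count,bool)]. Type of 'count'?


Lookup 'count' → type bool


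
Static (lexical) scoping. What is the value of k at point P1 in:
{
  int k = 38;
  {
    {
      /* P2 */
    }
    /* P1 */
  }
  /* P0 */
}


P1's block does not declare k; resolves to the enclosing declaration at depth 0
k = 38


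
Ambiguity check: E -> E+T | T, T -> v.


precedence layered via separate nonterminal T: deterministic
Unambiguous


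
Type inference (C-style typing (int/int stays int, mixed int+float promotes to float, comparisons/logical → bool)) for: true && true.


Operand types: bool && bool
Rule: logical operators take bool operands and yield bool
Result type: bool


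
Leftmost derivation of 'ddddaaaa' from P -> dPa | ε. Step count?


Derivation: P => dPa => ddPaa => dddPaaa => ddddPaaaa => ddddaaaa
Steps: 5


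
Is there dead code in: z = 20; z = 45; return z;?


first assignment to z is overwritten before any read
Dead: 'z = 20'


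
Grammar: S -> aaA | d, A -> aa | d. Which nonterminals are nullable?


A nonterminal is nullable iff some alternative derives ε (directly, or every symbol in it is nullable)
Nullable: {}


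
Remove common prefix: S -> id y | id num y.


Common prefix: 'id'
Factored: S -> id S', S' -> y | num y


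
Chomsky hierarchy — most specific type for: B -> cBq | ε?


Single nonterminal LHS, but c^n q^n is not regular
Classification: Type 2 (Context-Free)


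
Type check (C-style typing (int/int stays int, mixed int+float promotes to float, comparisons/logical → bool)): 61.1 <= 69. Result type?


Operand types: float <= int
Rule: comparison yields bool
Result type: bool


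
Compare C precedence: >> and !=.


'>>' is shift (level 8); '!=' is equality (level 6)
Higher level binds tighter
'>>' has higher precedence than '!='


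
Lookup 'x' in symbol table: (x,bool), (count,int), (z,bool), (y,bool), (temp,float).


Lookup 'x' → type bool


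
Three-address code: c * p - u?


Break into single-operator statements:
t1 = c * p
t2 = t1 - u


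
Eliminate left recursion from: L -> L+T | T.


Left-recursive alternatives: L+T; non-recursive: T
Introduce L': L -> TL', L' -> +TL' | ε


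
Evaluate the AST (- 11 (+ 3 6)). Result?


Evaluate inner: (+ 3 6) = 9
Evaluate root: (- 11 9) = 2
Result: 2


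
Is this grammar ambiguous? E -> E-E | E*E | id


'id-id*id' has two parse trees (no precedence encoded between - and *)
Ambiguous


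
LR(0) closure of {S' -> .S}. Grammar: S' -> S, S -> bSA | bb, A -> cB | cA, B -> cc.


Start: S' -> .S
For each item with dot before a nonterminal B, add B -> .γ for every B-production
Closure: [S' -> .S, S -> .bSA, S -> .bb]


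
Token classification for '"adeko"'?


Pattern: double-quoted sequence
Type: STRING_LITERAL


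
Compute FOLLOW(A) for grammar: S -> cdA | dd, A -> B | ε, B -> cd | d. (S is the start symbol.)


$ ∈ FOLLOW(S). For each A -> αBβ: add FIRST(β)\{ε} to FOLLOW(B); if β nullable, add FOLLOW(A).
FOLLOW(A) = {$}


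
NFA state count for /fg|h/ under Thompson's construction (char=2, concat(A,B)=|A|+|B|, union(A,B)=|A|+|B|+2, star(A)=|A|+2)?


Syntax tree has 3 char leaf(s), 1 union(s), 0 star(s)
chars contribute 3×2 = 6; each union adds +2; each star adds +2
Total: 6 + 2 + 0 = 8 states


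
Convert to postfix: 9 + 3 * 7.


* has higher precedence, evaluate 3*7 first
Postfix: 9 3 7 * +


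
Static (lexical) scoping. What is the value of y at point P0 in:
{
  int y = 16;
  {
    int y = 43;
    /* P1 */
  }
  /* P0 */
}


y declared in the same block as P0
y = 16


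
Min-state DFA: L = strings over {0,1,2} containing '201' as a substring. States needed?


KMP-style automaton: 3 progress states + 1 absorbing accept = 4
Minimal DFA: 4 states


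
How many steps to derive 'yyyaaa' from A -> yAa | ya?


Derivation: A => yAa => yyAaa => yyyaaa
Steps: 3


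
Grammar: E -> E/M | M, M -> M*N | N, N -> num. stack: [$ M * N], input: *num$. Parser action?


handle 'M*N' on top
Action: reduce (M -> M*N)


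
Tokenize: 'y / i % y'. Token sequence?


Scan left to right, longest-match per lexeme
Tokens: ID(y), OP(/), ID(i), OP(%), ID(y)


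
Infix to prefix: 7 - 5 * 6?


'*' binds tighter: tree is (- 7 (* 5 6))
Prefix: - 7 * 5 6


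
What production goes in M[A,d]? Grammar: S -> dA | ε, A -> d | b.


For [A, d]: 'd' ∈ FIRST(d)
Entry: A -> d


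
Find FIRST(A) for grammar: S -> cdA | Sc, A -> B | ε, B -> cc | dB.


Per alternative of A: FIRST(B) = {c, d}; FIRST(ε) = {ε}
FIRST(A) = {c, d, ε}


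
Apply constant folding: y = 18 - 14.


18 - 14 = 4 at compile time
Optimized: y = 4


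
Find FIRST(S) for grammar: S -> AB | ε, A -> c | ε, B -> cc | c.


Per alternative of S: FIRST(AB) = {c}; FIRST(ε) = {ε}
FIRST(S) = {c, ε}


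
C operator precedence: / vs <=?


'/' is multiplicative (level 10); '<=' is relational (level 7)
Higher level binds tighter
'/' has higher precedence than '<='


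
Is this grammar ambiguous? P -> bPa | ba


balanced b^n…a^n: each string has a unique parse
Unambiguous


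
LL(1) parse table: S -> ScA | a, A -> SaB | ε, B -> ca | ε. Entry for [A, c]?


For [A, c]: ε is nullable and 'c' ∈ FOLLOW(A)
Entry: A -> ε


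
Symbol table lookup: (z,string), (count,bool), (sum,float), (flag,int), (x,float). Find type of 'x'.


Lookup 'x' → type float


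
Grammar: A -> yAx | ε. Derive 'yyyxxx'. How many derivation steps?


Derivation: A => yAx => yyAxx => yyyAxxx => yyyxxx
Steps: 4


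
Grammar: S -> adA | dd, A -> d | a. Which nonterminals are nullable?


A nonterminal is nullable iff some alternative derives ε (directly, or every symbol in it is nullable)
Nullable: {}


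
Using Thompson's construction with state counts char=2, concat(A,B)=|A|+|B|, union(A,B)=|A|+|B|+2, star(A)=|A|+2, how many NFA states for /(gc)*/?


Syntax tree has 2 char leaf(s), 0 union(s), 1 star(s)
chars contribute 2×2 = 4; each union adds +2; each star adds +2
Total: 4 + 0 + 2 = 6 states


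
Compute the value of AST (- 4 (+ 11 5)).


Evaluate inner: (+ 11 5) = 16
Evaluate root: (- 4 16) = -12
Result: -12


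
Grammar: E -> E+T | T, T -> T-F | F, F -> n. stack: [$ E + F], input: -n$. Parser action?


'F' (not preceded by T-) is the handle for T -> F
Action: reduce (T -> F)


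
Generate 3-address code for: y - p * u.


Break into single-operator statements:
t1 = p * u
t2 = y - t1


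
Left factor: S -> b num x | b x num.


Common prefix: 'b'
Factored: S -> b S', S' -> num x | x num


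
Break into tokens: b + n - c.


Scan left to right, longest-match per lexeme
Tokens: ID(b), OP(+), ID(n), OP(-), ID(c)


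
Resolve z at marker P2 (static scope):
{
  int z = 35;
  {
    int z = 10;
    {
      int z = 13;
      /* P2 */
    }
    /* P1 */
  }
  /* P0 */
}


z declared in the same block as P2
z = 13


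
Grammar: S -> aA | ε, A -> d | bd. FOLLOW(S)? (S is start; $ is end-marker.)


$ ∈ FOLLOW(S). For each A -> αBβ: add FIRST(β)\{ε} to FOLLOW(B); if β nullable, add FOLLOW(A).
FOLLOW(S) = {$}


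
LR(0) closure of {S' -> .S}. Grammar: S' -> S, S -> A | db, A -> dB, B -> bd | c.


Start: S' -> .S
For each item with dot before a nonterminal B, add B -> .γ for every B-production
Closure: [S' -> .S, S -> .A, S -> .db, A -> .dB]


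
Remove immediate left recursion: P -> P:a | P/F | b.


Left-recursive alternatives: P:a, P/F; non-recursive: b
Introduce P': P -> bP', P' -> :aP' | /FP' | ε


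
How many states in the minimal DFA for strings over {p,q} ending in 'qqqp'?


Track the longest suffix of input matching a prefix of 'qqqp': 5 classes (prefixes of length 0..4)
Minimal DFA: 5 states


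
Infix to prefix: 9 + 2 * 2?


'*' binds tighter: tree is (+ 9 (* 2 2))
Prefix: + 9 * 2 2


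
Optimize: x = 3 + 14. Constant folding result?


3 + 14 = 17 at compile time
Optimized: x = 17


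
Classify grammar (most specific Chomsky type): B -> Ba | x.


Left-linear: every RHS is a terminal or one nonterminal followed by a terminal
Classification: Type 3 (Regular)


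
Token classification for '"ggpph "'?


Pattern: double-quoted sequence
Type: STRING_LITERAL


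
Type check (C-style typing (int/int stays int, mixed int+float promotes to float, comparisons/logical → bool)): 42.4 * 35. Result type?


Operand types: float * int
Rule: mixed int/float promotes to float; int/int stays int
Result type: float


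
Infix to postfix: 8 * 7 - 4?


Left to right (same or higher precedence on left)
Postfix: 8 7 * 4 -


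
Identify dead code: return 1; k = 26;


statement follows a return and is unreachable
Dead: 'k = 26'


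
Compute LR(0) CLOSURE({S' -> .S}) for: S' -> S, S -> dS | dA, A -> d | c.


Start: S' -> .S
For each item with dot before a nonterminal B, add B -> .γ for every B-production
Closure: [S' -> .S, S -> .dS, S -> .dA]


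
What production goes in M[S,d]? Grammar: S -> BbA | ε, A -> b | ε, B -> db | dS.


For [S, d]: 'd' ∈ FIRST(BbA)
Entry: S -> BbA


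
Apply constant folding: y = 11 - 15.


11 - 15 = -4 at compile time
Optimized: y = -4


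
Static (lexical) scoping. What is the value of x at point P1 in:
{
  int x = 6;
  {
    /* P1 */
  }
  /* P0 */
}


P1's block does not declare x; resolves to the enclosing declaration at depth 0
x = 6


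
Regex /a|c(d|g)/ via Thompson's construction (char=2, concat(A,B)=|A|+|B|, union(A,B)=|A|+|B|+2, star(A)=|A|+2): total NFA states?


Syntax tree has 4 char leaf(s), 2 union(s), 0 star(s)
chars contribute 4×2 = 8; each union adds +2; each star adds +2
Total: 8 + 4 + 0 = 12 states


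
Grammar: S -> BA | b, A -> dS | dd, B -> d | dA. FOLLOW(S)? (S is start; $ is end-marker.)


$ ∈ FOLLOW(S). For each A -> αBβ: add FIRST(β)\{ε} to FOLLOW(B); if β nullable, add FOLLOW(A).
FOLLOW(S) = {$, d}


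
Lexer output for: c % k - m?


Scan left to right, longest-match per lexeme
Tokens: ID(c), OP(%), ID(k), OP(-), ID(m)


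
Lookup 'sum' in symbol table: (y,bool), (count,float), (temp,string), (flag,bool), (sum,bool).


Lookup 'sum' → type bool


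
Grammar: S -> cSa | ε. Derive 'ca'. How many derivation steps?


Derivation: S => cSa => ca
Steps: 2


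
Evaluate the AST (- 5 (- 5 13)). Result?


Evaluate inner: (- 5 13) = -8
Evaluate root: (- 5 -8) = 13
Result: 13


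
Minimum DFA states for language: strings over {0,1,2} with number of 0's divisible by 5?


Track (count of 0) mod 5: states 0..4, accept at 0
Minimal DFA: 5 states


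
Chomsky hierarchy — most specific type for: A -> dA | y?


Right-linear: every RHS is a terminal or a terminal followed by one nonterminal
Classification: Type 3 (Regular)


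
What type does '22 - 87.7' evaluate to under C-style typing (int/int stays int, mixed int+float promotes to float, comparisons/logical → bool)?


Operand types: int - float
Rule: mixed int/float promotes to float; int/int stays int
Result type: float


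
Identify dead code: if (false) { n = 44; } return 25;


condition is constant false, so the whole block is unreachable
Dead: 'if (false) { n = 44; }'


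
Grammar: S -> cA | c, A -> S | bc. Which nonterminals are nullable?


A nonterminal is nullable iff some alternative derives ε (directly, or every symbol in it is nullable)
Nullable: {}


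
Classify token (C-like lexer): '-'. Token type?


Pattern: operator symbol
Type: OPERATOR


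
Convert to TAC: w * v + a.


Break into single-operator statements:
t1 = w * v
t2 = t1 + a


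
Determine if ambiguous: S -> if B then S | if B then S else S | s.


dangling else: 'if B then if B then s else s' parses two ways
Ambiguous


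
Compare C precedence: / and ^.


'/' is multiplicative (level 10); '^' is bitwise XOR (level 4)
Higher level binds tighter
'/' has higher precedence than '^'


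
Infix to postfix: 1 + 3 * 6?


* has higher precedence, evaluate 3*6 first
Postfix: 1 3 6 * +


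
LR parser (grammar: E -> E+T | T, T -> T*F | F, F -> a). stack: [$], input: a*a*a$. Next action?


no handle on stack; shift 'a'
Action: shift


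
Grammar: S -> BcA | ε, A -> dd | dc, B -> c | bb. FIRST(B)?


Per alternative of B: FIRST(c) = {c}; FIRST(bb) = {b}
FIRST(B) = {b, c}


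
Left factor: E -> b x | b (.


Common prefix: 'b'
Factored: E -> b E', E' -> x | (


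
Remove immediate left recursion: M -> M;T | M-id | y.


Left-recursive alternatives: M;T, M-id; non-recursive: y
Introduce M': M -> yM', M' -> ;TM' | -idM' | ε


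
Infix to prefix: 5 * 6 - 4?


left-to-right (same/higher precedence on left): tree is (- (* 5 6) 4)
Prefix: - * 5 6 4


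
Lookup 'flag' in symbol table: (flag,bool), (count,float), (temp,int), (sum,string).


Lookup 'flag' → type bool


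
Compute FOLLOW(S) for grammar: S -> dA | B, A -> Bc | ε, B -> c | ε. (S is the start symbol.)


$ ∈ FOLLOW(S). For each A -> αBβ: add FIRST(β)\{ε} to FOLLOW(B); if β nullable, add FOLLOW(A).
FOLLOW(S) = {$}


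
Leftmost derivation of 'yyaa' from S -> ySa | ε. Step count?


Derivation: S => ySa => yySaa => yyaa
Steps: 3


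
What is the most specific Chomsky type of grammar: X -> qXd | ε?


Single nonterminal LHS, but q^n d^n is not regular
Classification: Type 2 (Context-Free)


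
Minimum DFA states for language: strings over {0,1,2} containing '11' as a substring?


KMP-style automaton: 2 progress states + 1 absorbing accept = 3
Minimal DFA: 3 states


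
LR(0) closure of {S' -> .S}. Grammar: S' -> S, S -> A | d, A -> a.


Start: S' -> .S
For each item with dot before a nonterminal B, add B -> .γ for every B-production
Closure: [S' -> .S, S -> .A, S -> .d, A -> .a]


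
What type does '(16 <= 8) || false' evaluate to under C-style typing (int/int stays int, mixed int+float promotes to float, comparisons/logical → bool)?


Operand types: bool || bool
Rule: logical operators take bool operands and yield bool
Result type: bool


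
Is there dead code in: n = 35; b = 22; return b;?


n is assigned but never read
Dead: 'n = 35'


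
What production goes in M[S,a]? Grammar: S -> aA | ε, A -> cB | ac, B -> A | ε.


For [S, a]: 'a' ∈ FIRST(aA)
Entry: S -> aA


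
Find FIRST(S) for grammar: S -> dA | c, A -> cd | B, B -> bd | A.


Per alternative of S: FIRST(dA) = {d}; FIRST(c) = {c}
FIRST(S) = {c, d}


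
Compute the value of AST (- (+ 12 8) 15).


Evaluate inner: (+ 12 8) = 20
Evaluate root: (- 20 15) = 5
Result: 5


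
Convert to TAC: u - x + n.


Break into single-operator statements:
t1 = u - x
t2 = t1 + n


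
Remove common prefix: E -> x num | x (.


Common prefix: 'x'
Factored: E -> x E', E' -> num | (


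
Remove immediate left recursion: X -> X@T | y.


Left-recursive alternatives: X@T; non-recursive: y
Introduce X': X -> yX', X' -> @TX' | ε


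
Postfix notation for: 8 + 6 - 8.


Left to right (same or higher precedence on left)
Postfix: 8 6 + 8 -


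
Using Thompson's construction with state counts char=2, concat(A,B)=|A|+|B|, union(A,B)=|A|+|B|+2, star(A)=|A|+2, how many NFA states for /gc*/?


Syntax tree has 2 char leaf(s), 0 union(s), 1 star(s)
chars contribute 2×2 = 4; each union adds +2; each star adds +2
Total: 4 + 0 + 2 = 6 states


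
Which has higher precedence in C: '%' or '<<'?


'%' is multiplicative (level 10); '<<' is shift (level 8)
Higher level binds tighter
'%' has higher precedence than '<<'


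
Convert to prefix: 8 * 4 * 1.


left-to-right (same/higher precedence on left): tree is (* (* 8 4) 1)
Prefix: * * 8 4 1


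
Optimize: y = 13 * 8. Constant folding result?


13 * 8 = 104 at compile time
Optimized: y = 104


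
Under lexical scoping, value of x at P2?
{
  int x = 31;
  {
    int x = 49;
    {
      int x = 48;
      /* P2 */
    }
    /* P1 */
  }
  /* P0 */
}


x declared in the same block as P2
x = 48


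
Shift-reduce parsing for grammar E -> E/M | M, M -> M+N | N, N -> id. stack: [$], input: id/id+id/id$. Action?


no handle on stack; shift 'id'
Action: shift


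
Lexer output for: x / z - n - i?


Scan left to right, longest-match per lexeme
Tokens: ID(x), OP(/), ID(z), OP(-), ID(n), OP(-), ID(i)


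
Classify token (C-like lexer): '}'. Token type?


Pattern: delimiter/punctuation
Type: PUNCTUATION


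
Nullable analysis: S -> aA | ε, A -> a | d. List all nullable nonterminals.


A nonterminal is nullable iff some alternative derives ε (directly, or every symbol in it is nullable)
Nullable: {S}


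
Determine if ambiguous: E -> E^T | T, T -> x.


precedence layered via separate nonterminal T: deterministic
Unambiguous


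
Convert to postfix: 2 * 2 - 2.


Left to right (same or higher precedence on left)
Postfix: 2 2 * 2 -


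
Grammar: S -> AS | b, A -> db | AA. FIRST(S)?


Per alternative of S: FIRST(AS) = {d}; FIRST(b) = {b}
FIRST(S) = {b, d}


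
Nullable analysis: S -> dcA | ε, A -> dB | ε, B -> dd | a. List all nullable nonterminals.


A nonterminal is nullable iff some alternative derives ε (directly, or every symbol in it is nullable)
Nullable: {A, S}


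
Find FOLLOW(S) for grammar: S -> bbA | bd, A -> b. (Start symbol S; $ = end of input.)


$ ∈ FOLLOW(S). For each A -> αBβ: add FIRST(β)\{ε} to FOLLOW(B); if β nullable, add FOLLOW(A).
FOLLOW(S) = {$}


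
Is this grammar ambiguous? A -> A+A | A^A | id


'id+id^id' has two parse trees (no precedence encoded between + and ^)
Ambiguous


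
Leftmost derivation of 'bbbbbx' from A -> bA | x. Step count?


Derivation: A => bA => bbA => bbbA => bbbbA => bbbbbA => bbbbbx
Steps: 6


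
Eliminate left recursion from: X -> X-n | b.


Left-recursive alternatives: X-n; non-recursive: b
Introduce X': X -> bX', X' -> -nX' | ε


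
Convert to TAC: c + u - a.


Break into single-operator statements:
t1 = c + u
t2 = t1 - a


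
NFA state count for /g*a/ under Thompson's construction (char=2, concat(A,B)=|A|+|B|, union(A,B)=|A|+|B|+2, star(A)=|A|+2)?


Syntax tree has 2 char leaf(s), 0 union(s), 1 star(s)
chars contribute 2×2 = 4; each union adds +2; each star adds +2
Total: 4 + 0 + 2 = 6 states


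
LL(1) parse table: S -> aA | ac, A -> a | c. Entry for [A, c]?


For [A, c]: 'c' ∈ FIRST(c)
Entry: A -> c


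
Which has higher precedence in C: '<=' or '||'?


'<=' is relational (level 7); '||' is logical OR (level 1)
Higher level binds tighter
'<=' has higher precedence than '||'


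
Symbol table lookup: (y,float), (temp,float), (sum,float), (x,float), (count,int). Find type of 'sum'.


Lookup 'sum' → type float


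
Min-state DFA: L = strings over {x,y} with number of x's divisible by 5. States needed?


Track (count of x) mod 5: states 0..4, accept at 0
Minimal DFA: 5 states


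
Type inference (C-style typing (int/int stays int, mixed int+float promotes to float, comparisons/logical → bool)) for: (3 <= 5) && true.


Operand types: bool && bool
Rule: logical operators take bool operands and yield bool
Result type: bool


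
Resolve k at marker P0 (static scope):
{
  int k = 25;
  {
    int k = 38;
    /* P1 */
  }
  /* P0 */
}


k declared in the same block as P0
k = 25


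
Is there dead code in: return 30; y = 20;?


statement follows a return and is unreachable
Dead: 'y = 20'


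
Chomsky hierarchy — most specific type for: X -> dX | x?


Right-linear: every RHS is a terminal or a terminal followed by one nonterminal
Classification: Type 3 (Regular)


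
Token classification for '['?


Pattern: delimiter/punctuation
Type: PUNCTUATION


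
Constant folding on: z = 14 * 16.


14 * 16 = 224 at compile time
Optimized: z = 224


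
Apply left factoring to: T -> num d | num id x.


Common prefix: 'num'
Factored: T -> num T', T' -> d | id x


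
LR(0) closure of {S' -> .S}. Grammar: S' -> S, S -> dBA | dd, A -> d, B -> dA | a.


Start: S' -> .S
For each item with dot before a nonterminal B, add B -> .γ for every B-production
Closure: [S' -> .S, S -> .dBA, S -> .dd]


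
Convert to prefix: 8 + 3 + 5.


left-to-right (same/higher precedence on left): tree is (+ (+ 8 3) 5)
Prefix: + + 8 3 5


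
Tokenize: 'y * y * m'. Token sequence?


Scan left to right, longest-match per lexeme
Tokens: ID(y), OP(*), ID(y), OP(*), ID(m)


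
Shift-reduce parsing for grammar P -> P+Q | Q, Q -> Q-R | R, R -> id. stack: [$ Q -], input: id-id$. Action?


no handle; shift 'id'
Action: shift


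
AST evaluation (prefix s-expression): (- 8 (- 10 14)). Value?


Evaluate inner: (- 10 14) = -4
Evaluate root: (- 8 -4) = 12
Result: 12


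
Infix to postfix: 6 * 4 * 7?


Left to right (same or higher precedence on left)
Postfix: 6 4 * 7 *


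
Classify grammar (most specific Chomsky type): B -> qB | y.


Right-linear: every RHS is a terminal or a terminal followed by one nonterminal
Classification: Type 3 (Regular)


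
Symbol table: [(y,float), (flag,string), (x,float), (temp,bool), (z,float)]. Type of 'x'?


Lookup 'x' → type float


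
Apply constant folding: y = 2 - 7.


2 - 7 = -5 at compile time
Optimized: y = -5


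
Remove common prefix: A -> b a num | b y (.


Common prefix: 'b'
Factored: A -> b A', A' -> a num | y (


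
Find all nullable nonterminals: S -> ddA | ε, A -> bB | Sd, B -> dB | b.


A nonterminal is nullable iff some alternative derives ε (directly, or every symbol in it is nullable)
Nullable: {S}


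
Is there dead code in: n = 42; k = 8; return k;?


n is assigned but never read
Dead: 'n = 42'


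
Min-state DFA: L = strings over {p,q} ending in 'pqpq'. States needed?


Track the longest suffix of input matching a prefix of 'pqpq': 5 classes (prefixes of length 0..4)
Minimal DFA: 5 states


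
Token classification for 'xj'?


Pattern: letter/underscore followed by alphanumerics, not a keyword
Type: IDENTIFIER


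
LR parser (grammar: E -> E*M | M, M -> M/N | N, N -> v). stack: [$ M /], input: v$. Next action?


no handle; shift 'v'
Action: shift


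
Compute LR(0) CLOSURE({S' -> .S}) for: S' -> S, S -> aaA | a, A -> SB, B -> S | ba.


Start: S' -> .S
For each item with dot before a nonterminal B, add B -> .γ for every B-production
Closure: [S' -> .S, S -> .aaA, S -> .a]


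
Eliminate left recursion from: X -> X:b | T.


Left-recursive alternatives: X:b; non-recursive: T
Introduce X': X -> TX', X' -> :bX' | ε


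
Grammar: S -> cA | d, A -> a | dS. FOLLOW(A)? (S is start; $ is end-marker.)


$ ∈ FOLLOW(S). For each A -> αBβ: add FIRST(β)\{ε} to FOLLOW(B); if β nullable, add FOLLOW(A).
FOLLOW(A) = {$}


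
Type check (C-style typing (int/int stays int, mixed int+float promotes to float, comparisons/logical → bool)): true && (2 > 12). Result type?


Operand types: bool && bool
Rule: logical operators take bool operands and yield bool
Result type: bool


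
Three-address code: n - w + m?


Break into single-operator statements:
t1 = n - w
t2 = t1 + m


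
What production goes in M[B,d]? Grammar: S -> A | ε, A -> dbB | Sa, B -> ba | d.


For [B, d]: 'd' ∈ FIRST(d)
Entry: B -> d


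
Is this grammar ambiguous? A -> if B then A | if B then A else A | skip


dangling else: 'if B then if B then skip else skip' parses two ways
Ambiguous


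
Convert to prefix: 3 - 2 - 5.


left-to-right (same/higher precedence on left): tree is (- (- 3 2) 5)
Prefix: - - 3 2 5


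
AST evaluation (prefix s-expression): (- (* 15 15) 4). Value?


Evaluate inner: (* 15 15) = 225
Evaluate root: (- 225 4) = 221
Result: 221


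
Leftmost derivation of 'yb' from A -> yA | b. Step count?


Derivation: A => yA => yb
Steps: 2


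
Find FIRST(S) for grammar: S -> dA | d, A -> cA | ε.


Per alternative of S: FIRST(dA) = {d}; FIRST(d) = {d}
FIRST(S) = {d}


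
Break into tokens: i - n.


Scan left to right, longest-match per lexeme
Tokens: ID(i), OP(-), ID(n)


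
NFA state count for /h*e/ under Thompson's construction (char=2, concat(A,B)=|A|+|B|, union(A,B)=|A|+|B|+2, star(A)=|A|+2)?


Syntax tree has 2 char leaf(s), 0 union(s), 1 star(s)
chars contribute 2×2 = 4; each union adds +2; each star adds +2
Total: 4 + 0 + 2 = 6 states
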